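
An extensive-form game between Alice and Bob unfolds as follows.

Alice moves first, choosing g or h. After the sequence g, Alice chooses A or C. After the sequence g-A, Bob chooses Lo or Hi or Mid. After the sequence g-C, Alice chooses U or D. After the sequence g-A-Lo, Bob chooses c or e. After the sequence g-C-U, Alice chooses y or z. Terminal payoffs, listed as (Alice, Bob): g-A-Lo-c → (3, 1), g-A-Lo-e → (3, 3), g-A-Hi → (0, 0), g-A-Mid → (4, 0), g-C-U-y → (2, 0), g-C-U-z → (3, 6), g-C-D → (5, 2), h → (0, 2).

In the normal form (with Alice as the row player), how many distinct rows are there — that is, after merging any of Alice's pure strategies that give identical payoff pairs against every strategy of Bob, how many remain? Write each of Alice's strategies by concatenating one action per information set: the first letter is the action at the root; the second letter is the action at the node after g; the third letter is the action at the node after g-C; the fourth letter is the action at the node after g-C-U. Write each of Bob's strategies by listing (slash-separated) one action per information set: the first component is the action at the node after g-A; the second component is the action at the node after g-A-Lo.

5

Alice has 16 pure strategies: gAUy, gAUz, gADy, gADz, gCUy, gCUz, gCDy, gCDz, hAUy, hAUz, hADy, hADz, hCUy, hCUz, hCDy, hCDz. Columns: Lo/c, Lo/e, Hi/c, Hi/e, Mid/c, Mid/e.
{gAUy, gAUz, gADy, gADz} → row (3,1) (3,3) (0,0) (0,0) (4,0) (4,0)
{gCUy} → row (2,0) (2,0) (2,0) (2,0) (2,0) (2,0)
{gCUz} → row (3,6) (3,6) (3,6) (3,6) (3,6) (3,6)
{gCDy, gCDz} → row (5,2) (5,2) (5,2) (5,2) (5,2) (5,2)
{hAUy, hAUz, hADy, hADz, hCUy, hCUz, hCDy, hCDz} → row (0,2) (0,2) (0,2) (0,2) (0,2) (0,2)
That's 5 distinct rows out of 16 strategies.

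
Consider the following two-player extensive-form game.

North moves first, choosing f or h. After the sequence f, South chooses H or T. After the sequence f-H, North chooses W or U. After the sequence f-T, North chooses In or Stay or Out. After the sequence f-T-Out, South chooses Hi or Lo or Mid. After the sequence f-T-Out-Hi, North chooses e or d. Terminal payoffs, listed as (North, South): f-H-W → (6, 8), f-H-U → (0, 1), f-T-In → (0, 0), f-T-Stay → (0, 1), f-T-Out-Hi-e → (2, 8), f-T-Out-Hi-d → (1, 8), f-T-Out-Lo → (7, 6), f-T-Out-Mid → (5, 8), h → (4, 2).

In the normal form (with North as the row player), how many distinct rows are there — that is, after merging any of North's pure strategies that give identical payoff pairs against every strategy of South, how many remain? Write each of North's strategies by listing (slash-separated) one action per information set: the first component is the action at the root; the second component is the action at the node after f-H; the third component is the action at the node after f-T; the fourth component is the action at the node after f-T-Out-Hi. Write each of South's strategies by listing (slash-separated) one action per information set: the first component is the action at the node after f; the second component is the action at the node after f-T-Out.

North has 24 pure strategies: f/W/In/e, f/W/In/d, f/W/Stay/e, f/W/Stay/d, f/W/Out/e, f/W/Out/d, f/U/In/e, f/U/In/d, f/U/Stay/e, f/U/Stay/d, f/U/Out/e, f/U/Out/d, h/W/In/e, h/W/In/d, h/W/Stay/e, h/W/Stay/d, h/W/Out/e, h/W/Out/d, h/U/In/e, h/U/In/d, h/U/Stay/e, h/U/Stay/d, h/U/Out/e, h/U/Out/d. Columns: H/Hi, H/Lo, H/Mid, T/Hi, T/Lo, T/Mid.
{f/W/In/e, f/W/In/d} → row (6,8) (6,8) (6,8) (0,0) (0,0) (0,0)
{f/W/Stay/e, f/W/Stay/d} → row (6,8) (6,8) (6,8) (0,1) (0,1) (0,1)
{f/W/Out/e} → row (6,8) (6,8) (6,8) (2,8) (7,6) (5,8)
{f/W/Out/d} → row (6,8) (6,8) (6,8) (1,8) (7,6) (5,8)
{f/U/In/e, f/U/In/d} → row (0,1) (0,1) (0,1) (0,0) (0,0) (0,0)
{f/U/Stay/e, f/U/Stay/d} → row (0,1) (0,1) (0,1) (0,1) (0,1) (0,1)
{f/U/Out/e} → row (0,1) (0,1) (0,1) (2,8) (7,6) (5,8)
{f/U/Out/d} → row (0,1) (0,1) (0,1) (1,8) (7,6) (5,8)
{h/W/In/e, h/W/In/d, h/W/Stay/e, h/W/Stay/d, h/W/Out/e, h/W/Out/d, h/U/In/e, h/U/In/d, h/U/Stay/e, h/U/Stay/d, h/U/Out/e, h/U/Out/d} → row (4,2) (4,2) (4,2) (4,2) (4,2) (4,2)
That's 9 distinct rows out of 24 strategies.

9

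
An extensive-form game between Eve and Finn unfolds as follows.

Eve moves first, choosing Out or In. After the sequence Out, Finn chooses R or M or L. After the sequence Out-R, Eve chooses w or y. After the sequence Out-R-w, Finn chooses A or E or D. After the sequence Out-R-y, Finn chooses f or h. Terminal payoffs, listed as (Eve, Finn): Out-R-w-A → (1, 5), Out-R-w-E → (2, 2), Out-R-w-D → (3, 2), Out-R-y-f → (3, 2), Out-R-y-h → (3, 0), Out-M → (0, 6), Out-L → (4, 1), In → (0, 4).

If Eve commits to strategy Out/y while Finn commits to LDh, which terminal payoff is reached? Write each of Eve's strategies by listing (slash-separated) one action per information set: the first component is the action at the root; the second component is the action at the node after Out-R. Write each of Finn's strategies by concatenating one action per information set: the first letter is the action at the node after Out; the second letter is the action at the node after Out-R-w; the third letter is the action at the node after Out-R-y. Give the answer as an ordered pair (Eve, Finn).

Trace the play path from the root:
  Eve plays Out
  Finn plays L at [Out]
→ terminal payoff (4, 1).
(Eve's choice at the node after Out-R is never reached on this path, so it doesn't affect the outcome.)

(4, 1)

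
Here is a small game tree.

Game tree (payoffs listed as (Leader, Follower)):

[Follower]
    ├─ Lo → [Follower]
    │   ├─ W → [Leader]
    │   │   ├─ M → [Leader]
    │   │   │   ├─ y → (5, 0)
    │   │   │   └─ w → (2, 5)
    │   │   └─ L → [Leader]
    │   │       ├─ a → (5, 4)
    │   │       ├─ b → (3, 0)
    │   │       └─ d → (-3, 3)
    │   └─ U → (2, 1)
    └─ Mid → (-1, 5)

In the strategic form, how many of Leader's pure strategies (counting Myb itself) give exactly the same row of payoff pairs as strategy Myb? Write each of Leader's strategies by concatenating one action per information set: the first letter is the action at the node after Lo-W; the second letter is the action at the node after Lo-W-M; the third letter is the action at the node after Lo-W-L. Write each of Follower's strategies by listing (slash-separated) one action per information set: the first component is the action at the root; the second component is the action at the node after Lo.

3

Row for Myb (columns Lo/W, Lo/U, Mid/W, Mid/U): (5,0) (2,1) (-1,5) (-1,5).
Under Myb, Leader's choice at the node after Lo-W-L can never be reached regardless of what Follower does, so varying those choices leaves every outcome unchanged.
Holding the reachable choices fixed and varying the unreachable one freely already gives 3 equivalent strategies.
No other strategy reproduces this row, so those 3 are the full class: Mya, Myb, Myd.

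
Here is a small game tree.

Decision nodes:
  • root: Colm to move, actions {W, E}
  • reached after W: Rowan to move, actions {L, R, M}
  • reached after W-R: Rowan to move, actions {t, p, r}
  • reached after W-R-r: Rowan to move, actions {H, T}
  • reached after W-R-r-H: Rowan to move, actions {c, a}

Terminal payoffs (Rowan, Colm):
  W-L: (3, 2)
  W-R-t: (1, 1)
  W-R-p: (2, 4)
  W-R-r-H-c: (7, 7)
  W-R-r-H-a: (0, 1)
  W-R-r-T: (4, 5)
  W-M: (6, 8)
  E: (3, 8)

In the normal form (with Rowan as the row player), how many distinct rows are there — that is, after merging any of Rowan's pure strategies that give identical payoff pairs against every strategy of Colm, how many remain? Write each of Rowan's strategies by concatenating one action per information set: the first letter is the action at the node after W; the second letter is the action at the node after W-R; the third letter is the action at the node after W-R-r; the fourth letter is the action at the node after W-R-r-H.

7

Rowan has 36 pure strategies: LtHc, LtHa, LtTc, LtTa, LpHc, LpHa, LpTc, LpTa, LrHc, LrHa, LrTc, LrTa, RtHc, RtHa, RtTc, RtTa, RpHc, RpHa, RpTc, RpTa, RrHc, RrHa, RrTc, RrTa, MtHc, MtHa, MtTc, MtTa, MpHc, MpHa, MpTc, MpTa, MrHc, MrHa, MrTc, MrTa. Columns: W, E.
{LtHc, LtHa, LtTc, LtTa, LpHc, LpHa, LpTc, LpTa, LrHc, LrHa, LrTc, LrTa} → row (3,2) (3,8)
{RtHc, RtHa, RtTc, RtTa} → row (1,1) (3,8)
{RpHc, RpHa, RpTc, RpTa} → row (2,4) (3,8)
{RrHc} → row (7,7) (3,8)
{RrHa} → row (0,1) (3,8)
{RrTc, RrTa} → row (4,5) (3,8)
{MtHc, MtHa, MtTc, MtTa, MpHc, MpHa, MpTc, MpTa, MrHc, MrHa, MrTc, MrTa} → row (6,8) (3,8)
That's 7 distinct rows out of 36 strategies.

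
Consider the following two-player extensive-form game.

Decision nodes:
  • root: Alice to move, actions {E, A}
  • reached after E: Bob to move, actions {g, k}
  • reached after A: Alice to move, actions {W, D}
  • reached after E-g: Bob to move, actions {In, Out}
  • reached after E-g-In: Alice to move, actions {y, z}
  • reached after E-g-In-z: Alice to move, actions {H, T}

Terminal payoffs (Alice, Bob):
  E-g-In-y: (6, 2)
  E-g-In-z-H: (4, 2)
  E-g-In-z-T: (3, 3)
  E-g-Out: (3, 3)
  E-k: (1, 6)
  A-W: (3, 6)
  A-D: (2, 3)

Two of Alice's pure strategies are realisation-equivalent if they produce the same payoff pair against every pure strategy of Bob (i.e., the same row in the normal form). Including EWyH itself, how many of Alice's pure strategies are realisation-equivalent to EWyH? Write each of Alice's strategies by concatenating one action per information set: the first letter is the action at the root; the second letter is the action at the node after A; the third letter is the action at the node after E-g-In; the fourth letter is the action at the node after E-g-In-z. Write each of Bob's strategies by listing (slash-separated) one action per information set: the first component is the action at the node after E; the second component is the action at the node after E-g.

Row for EWyH (columns g/In, g/Out, k/In, k/Out): (6,2) (3,3) (1,6) (1,6).
Under EWyH, Alice's choice at the node after A and at the node after E-g-In-z can never be reached regardless of what Bob does, so varying those choices leaves every outcome unchanged.
Holding the reachable choices fixed and varying the unreachable ones freely already gives 2 × 2 = 4 equivalent strategies.
No other strategy reproduces this row, so those 4 are the full class: EWyH, EWyT, EDyH, EDyT.

4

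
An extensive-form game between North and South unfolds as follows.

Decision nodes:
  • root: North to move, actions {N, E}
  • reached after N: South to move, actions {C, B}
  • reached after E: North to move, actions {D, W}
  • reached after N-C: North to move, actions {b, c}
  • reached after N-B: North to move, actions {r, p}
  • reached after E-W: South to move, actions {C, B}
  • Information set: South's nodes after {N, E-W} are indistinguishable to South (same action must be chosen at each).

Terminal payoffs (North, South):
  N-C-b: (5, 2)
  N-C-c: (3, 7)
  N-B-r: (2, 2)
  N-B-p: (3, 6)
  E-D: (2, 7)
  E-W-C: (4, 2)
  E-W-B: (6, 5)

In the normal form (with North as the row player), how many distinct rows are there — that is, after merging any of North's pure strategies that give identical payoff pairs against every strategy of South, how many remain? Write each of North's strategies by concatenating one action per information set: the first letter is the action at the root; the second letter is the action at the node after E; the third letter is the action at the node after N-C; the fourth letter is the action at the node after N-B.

North has 16 pure strategies: NDbr, NDbp, NDcr, NDcp, NWbr, NWbp, NWcr, NWcp, EDbr, EDbp, EDcr, EDcp, EWbr, EWbp, EWcr, EWcp. Columns: C, B.
{NDbr, NWbr} → row (5,2) (2,2)
{NDbp, NWbp} → row (5,2) (3,6)
{NDcr, NWcr} → row (3,7) (2,2)
{NDcp, NWcp} → row (3,7) (3,6)
{EDbr, EDbp, EDcr, EDcp} → row (2,7) (2,7)
{EWbr, EWbp, EWcr, EWcp} → row (4,2) (6,5)
That's 6 distinct rows out of 16 strategies.

6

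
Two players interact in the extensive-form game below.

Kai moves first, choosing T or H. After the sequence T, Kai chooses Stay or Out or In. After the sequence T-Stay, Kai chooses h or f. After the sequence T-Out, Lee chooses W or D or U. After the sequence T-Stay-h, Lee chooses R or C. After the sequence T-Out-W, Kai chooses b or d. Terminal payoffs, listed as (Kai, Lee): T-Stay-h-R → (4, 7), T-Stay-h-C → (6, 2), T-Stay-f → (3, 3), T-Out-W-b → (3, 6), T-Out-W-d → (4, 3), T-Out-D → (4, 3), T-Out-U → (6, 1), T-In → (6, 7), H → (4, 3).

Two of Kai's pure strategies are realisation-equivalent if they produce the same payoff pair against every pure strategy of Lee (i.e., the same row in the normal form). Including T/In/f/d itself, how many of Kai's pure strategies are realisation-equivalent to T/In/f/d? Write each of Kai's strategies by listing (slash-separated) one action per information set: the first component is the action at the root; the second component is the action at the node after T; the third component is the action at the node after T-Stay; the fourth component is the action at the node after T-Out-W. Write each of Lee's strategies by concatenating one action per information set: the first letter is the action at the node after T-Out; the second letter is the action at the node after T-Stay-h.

4

Row for T/In/f/d (columns WR, WC, DR, DC, UR, UC): (6,7) (6,7) (6,7) (6,7) (6,7) (6,7).
Under T/In/f/d, Kai's choice at the node after T-Stay and at the node after T-Out-W can never be reached regardless of what Lee does, so varying those choices leaves every outcome unchanged.
Holding the reachable choices fixed and varying the unreachable ones freely already gives 2 × 2 = 4 equivalent strategies.
No other strategy reproduces this row, so those 4 are the full class: T/In/h/b, T/In/h/d, T/In/f/b, T/In/f/d.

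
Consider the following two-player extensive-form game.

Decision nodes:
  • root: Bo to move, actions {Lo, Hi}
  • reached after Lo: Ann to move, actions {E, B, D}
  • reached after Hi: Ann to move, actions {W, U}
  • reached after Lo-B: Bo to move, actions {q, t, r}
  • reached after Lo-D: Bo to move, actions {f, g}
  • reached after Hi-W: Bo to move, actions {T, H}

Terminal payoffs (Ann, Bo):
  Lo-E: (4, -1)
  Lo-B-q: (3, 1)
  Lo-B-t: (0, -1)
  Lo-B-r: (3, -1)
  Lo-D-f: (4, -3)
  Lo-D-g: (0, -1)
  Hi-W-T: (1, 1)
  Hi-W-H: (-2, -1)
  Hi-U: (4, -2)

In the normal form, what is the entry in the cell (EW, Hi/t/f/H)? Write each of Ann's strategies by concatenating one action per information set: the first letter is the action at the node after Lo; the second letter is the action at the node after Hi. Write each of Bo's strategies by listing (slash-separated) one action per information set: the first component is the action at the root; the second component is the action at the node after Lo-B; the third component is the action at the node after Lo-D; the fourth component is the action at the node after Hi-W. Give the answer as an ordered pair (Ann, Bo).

(-2, -1)

Trace the play path from the root:
  Bo plays Hi
  Ann plays W at [Hi]
  Bo plays H at [Hi-W]
→ terminal payoff (-2, -1).
(Ann's choice at the node after Lo is never reached on this path, so it doesn't affect the outcome.)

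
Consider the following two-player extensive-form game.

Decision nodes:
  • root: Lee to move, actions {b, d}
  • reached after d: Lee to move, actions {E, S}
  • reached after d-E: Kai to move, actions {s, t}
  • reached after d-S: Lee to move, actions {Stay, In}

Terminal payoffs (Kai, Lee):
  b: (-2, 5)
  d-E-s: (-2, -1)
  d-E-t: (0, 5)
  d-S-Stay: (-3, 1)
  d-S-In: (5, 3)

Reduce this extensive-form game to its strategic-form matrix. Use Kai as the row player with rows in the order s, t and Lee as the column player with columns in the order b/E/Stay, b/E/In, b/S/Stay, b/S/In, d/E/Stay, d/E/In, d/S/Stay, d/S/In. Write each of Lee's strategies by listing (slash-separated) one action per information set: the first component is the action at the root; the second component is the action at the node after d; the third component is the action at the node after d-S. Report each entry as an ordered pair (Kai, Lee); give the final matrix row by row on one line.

      b/E/Stay   b/E/In  b/S/Stay   b/S/In  d/E/Stay   d/E/In  d/S/Stay   d/S/In
   s   (-2,5)   (-2,5)   (-2,5)   (-2,5)  (-2,-1)  (-2,-1)   (-3,1)    (5,3)
   t   (-2,5)   (-2,5)   (-2,5)   (-2,5)    (0,5)    (0,5)   (-3,1)    (5,3)

s: (-2,5) (-2,5) (-2,5) (-2,5) (-2,-1) (-2,-1) (-3,1) (5,3) | t: (-2,5) (-2,5) (-2,5) (-2,5) (0,5) (0,5) (-3,1) (5,3)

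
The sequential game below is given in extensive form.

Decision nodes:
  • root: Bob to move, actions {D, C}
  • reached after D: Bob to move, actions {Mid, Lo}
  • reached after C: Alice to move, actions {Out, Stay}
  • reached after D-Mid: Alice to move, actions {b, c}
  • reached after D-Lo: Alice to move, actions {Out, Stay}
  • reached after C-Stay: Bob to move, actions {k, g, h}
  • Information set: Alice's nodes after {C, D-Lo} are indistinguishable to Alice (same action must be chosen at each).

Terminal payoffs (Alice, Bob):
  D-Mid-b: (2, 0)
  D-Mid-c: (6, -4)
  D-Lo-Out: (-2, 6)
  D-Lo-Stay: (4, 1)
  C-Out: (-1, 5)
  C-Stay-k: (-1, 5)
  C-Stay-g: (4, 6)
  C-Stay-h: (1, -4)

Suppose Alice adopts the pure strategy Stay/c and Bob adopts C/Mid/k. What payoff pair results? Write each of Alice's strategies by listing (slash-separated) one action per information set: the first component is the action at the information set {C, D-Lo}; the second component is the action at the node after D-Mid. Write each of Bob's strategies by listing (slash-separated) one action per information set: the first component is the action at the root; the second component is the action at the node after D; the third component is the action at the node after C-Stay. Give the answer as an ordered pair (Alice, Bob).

Trace the play path from the root:
  Bob plays C
  Alice plays Stay at [C]
  Bob plays k at [C-Stay]
→ terminal payoff (-1, 5).
(Alice's choice at the node after D-Mid is never reached on this path, so it doesn't affect the outcome.)

(-1, 5)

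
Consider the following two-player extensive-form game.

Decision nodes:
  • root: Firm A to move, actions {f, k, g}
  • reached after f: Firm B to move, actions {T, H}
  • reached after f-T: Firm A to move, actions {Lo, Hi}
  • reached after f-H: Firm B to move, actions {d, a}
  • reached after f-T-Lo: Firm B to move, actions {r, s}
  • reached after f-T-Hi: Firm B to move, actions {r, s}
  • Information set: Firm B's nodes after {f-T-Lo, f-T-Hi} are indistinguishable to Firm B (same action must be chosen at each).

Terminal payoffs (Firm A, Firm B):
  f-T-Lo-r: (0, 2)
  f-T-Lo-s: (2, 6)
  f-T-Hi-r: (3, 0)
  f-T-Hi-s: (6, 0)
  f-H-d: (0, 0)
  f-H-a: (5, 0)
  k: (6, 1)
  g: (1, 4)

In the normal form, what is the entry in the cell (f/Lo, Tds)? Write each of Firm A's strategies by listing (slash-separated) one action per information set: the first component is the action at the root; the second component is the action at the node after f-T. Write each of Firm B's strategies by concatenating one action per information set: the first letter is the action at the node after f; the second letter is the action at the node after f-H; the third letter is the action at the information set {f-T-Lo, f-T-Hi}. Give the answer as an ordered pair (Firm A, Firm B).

(2, 6)

Trace the play path from the root:
  Firm A plays f
  Firm B plays T at [f]
  Firm A plays Lo at [f-T]
  Firm B plays s at [f-T-Lo]
→ terminal payoff (2, 6).
(Firm B's choice at the node after f-H is never reached on this path, so it doesn't affect the outcome.)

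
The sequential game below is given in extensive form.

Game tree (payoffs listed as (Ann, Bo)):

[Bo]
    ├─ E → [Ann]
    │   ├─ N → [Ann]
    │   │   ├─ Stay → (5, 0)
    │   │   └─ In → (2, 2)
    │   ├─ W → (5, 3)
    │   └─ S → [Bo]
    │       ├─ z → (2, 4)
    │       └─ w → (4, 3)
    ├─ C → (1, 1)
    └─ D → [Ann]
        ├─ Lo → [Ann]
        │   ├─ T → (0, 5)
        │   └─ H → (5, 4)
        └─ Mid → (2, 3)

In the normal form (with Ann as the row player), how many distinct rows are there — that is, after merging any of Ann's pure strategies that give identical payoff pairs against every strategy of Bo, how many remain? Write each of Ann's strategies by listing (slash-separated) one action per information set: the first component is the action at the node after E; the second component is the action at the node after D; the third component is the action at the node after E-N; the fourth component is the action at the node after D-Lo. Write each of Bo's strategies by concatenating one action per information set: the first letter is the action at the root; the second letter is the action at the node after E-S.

Ann has 24 pure strategies: N/Lo/Stay/T, N/Lo/Stay/H, N/Lo/In/T, N/Lo/In/H, N/Mid/Stay/T, N/Mid/Stay/H, N/Mid/In/T, N/Mid/In/H, W/Lo/Stay/T, W/Lo/Stay/H, W/Lo/In/T, W/Lo/In/H, W/Mid/Stay/T, W/Mid/Stay/H, W/Mid/In/T, W/Mid/In/H, S/Lo/Stay/T, S/Lo/Stay/H, S/Lo/In/T, S/Lo/In/H, S/Mid/Stay/T, S/Mid/Stay/H, S/Mid/In/T, S/Mid/In/H. Columns: Ez, Ew, Cz, Cw, Dz, Dw.
{N/Lo/Stay/T} → row (5,0) (5,0) (1,1) (1,1) (0,5) (0,5)
{N/Lo/Stay/H} → row (5,0) (5,0) (1,1) (1,1) (5,4) (5,4)
{N/Lo/In/T} → row (2,2) (2,2) (1,1) (1,1) (0,5) (0,5)
{N/Lo/In/H} → row (2,2) (2,2) (1,1) (1,1) (5,4) (5,4)
{N/Mid/Stay/T, N/Mid/Stay/H} → row (5,0) (5,0) (1,1) (1,1) (2,3) (2,3)
{N/Mid/In/T, N/Mid/In/H} → row (2,2) (2,2) (1,1) (1,1) (2,3) (2,3)
{W/Lo/Stay/T, W/Lo/In/T} → row (5,3) (5,3) (1,1) (1,1) (0,5) (0,5)
{W/Lo/Stay/H, W/Lo/In/H} → row (5,3) (5,3) (1,1) (1,1) (5,4) (5,4)
{W/Mid/Stay/T, W/Mid/Stay/H, W/Mid/In/T, W/Mid/In/H} → row (5,3) (5,3) (1,1) (1,1) (2,3) (2,3)
{S/Lo/Stay/T, S/Lo/In/T} → row (2,4) (4,3) (1,1) (1,1) (0,5) (0,5)
{S/Lo/Stay/H, S/Lo/In/H} → row (2,4) (4,3) (1,1) (1,1) (5,4) (5,4)
{S/Mid/Stay/T, S/Mid/Stay/H, S/Mid/In/T, S/Mid/In/H} → row (2,4) (4,3) (1,1) (1,1) (2,3) (2,3)
That's 12 distinct rows out of 24 strategies.

12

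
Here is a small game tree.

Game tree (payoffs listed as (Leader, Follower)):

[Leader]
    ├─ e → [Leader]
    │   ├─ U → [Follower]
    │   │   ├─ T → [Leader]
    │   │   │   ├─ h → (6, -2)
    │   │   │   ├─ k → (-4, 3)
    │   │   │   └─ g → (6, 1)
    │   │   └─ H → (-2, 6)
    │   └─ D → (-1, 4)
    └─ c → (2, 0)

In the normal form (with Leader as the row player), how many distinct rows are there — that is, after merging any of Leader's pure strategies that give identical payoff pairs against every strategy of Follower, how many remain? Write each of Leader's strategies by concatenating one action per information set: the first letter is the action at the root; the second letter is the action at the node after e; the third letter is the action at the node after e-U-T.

5

Leader has 12 pure strategies: eUh, eUk, eUg, eDh, eDk, eDg, cUh, cUk, cUg, cDh, cDk, cDg. Columns: T, H.
{eUh} → row (6,-2) (-2,6)
{eUk} → row (-4,3) (-2,6)
{eUg} → row (6,1) (-2,6)
{eDh, eDk, eDg} → row (-1,4) (-1,4)
{cUh, cUk, cUg, cDh, cDk, cDg} → row (2,0) (2,0)
That's 5 distinct rows out of 12 strategies.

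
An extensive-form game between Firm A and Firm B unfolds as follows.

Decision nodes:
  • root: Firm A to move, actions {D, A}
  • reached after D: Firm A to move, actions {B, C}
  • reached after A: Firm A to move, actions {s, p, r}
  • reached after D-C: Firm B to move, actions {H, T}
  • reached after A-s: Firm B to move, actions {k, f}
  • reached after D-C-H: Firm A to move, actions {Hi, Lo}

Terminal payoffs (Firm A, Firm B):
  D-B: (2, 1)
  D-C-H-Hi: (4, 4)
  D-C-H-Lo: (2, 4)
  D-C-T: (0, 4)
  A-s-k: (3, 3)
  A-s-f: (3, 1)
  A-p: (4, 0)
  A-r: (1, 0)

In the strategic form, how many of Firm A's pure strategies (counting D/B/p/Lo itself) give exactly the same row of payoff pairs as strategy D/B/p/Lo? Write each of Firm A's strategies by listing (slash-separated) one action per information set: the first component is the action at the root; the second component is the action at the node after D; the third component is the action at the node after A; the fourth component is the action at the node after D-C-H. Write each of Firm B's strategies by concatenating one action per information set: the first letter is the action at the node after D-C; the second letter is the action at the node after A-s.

Row for D/B/p/Lo (columns Hk, Hf, Tk, Tf): (2,1) (2,1) (2,1) (2,1).
Under D/B/p/Lo, Firm A's choice at the node after A and at the node after D-C-H can never be reached regardless of what Firm B does, so varying those choices leaves every outcome unchanged.
Holding the reachable choices fixed and varying the unreachable ones freely already gives 3 × 2 = 6 equivalent strategies.
No other strategy reproduces this row, so those 6 are the full class: D/B/s/Hi, D/B/s/Lo, D/B/p/Hi, D/B/p/Lo, D/B/r/Hi, D/B/r/Lo.

6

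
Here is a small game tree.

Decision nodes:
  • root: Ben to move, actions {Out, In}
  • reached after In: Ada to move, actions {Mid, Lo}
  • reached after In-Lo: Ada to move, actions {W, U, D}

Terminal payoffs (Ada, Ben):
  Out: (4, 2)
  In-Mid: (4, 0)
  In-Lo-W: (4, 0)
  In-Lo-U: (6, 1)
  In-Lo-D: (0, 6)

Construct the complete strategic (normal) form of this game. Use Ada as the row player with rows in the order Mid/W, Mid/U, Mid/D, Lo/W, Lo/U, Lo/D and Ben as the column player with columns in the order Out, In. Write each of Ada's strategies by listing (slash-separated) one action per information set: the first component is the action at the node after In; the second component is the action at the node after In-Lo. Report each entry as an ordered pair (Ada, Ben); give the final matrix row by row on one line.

           Out       In
Mid/W    (4,2)    (4,0)
Mid/U    (4,2)    (4,0)
Mid/D    (4,2)    (4,0)
 Lo/W    (4,2)    (4,0)
 Lo/U    (4,2)    (6,1)
 Lo/D    (4,2)    (0,6)

Mid/W: (4,2) (4,0) | Mid/U: (4,2) (4,0) | Mid/D: (4,2) (4,0) | Lo/W: (4,2) (4,0) | Lo/U: (4,2) (6,1) | Lo/D: (4,2) (0,6)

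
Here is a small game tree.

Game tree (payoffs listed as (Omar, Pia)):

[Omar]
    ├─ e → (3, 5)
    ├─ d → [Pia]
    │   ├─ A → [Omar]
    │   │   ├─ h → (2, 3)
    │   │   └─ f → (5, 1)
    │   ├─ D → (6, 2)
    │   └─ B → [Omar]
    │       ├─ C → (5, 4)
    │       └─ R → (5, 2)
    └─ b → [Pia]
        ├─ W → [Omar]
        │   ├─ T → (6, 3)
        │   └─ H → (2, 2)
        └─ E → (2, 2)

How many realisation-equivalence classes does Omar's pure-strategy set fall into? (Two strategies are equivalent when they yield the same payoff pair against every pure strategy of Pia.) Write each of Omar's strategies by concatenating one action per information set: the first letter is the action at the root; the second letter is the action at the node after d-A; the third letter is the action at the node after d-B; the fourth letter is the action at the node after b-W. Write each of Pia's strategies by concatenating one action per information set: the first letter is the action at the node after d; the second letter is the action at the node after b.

7

Omar has 24 pure strategies: ehCT, ehCH, ehRT, ehRH, efCT, efCH, efRT, efRH, dhCT, dhCH, dhRT, dhRH, dfCT, dfCH, dfRT, dfRH, bhCT, bhCH, bhRT, bhRH, bfCT, bfCH, bfRT, bfRH. Columns: AW, AE, DW, DE, BW, BE.
{ehCT, ehCH, ehRT, ehRH, efCT, efCH, efRT, efRH} → row (3,5) (3,5) (3,5) (3,5) (3,5) (3,5)
{dhCT, dhCH} → row (2,3) (2,3) (6,2) (6,2) (5,4) (5,4)
{dhRT, dhRH} → row (2,3) (2,3) (6,2) (6,2) (5,2) (5,2)
{dfCT, dfCH} → row (5,1) (5,1) (6,2) (6,2) (5,4) (5,4)
{dfRT, dfRH} → row (5,1) (5,1) (6,2) (6,2) (5,2) (5,2)
{bhCT, bhRT, bfCT, bfRT} → row (6,3) (2,2) (6,3) (2,2) (6,3) (2,2)
{bhCH, bhRH, bfCH, bfRH} → row (2,2) (2,2) (2,2) (2,2) (2,2) (2,2)
That's 7 distinct rows out of 24 strategies.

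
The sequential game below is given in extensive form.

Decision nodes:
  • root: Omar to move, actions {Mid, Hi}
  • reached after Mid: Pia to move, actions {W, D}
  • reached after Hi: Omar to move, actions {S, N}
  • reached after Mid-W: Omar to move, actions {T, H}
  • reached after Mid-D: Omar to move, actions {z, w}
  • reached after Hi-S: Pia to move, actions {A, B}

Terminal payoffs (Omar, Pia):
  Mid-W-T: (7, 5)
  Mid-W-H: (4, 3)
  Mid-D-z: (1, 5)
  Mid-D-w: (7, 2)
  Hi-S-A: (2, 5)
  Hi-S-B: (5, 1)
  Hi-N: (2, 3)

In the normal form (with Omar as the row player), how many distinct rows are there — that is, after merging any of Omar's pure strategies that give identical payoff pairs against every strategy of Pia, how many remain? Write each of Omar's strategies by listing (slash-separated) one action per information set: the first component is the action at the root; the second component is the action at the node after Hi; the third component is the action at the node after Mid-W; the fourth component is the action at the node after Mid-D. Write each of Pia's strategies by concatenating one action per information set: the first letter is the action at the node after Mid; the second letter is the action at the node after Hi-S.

Omar has 16 pure strategies: Mid/S/T/z, Mid/S/T/w, Mid/S/H/z, Mid/S/H/w, Mid/N/T/z, Mid/N/T/w, Mid/N/H/z, Mid/N/H/w, Hi/S/T/z, Hi/S/T/w, Hi/S/H/z, Hi/S/H/w, Hi/N/T/z, Hi/N/T/w, Hi/N/H/z, Hi/N/H/w. Columns: WA, WB, DA, DB.
{Mid/S/T/z, Mid/N/T/z} → row (7,5) (7,5) (1,5) (1,5)
{Mid/S/T/w, Mid/N/T/w} → row (7,5) (7,5) (7,2) (7,2)
{Mid/S/H/z, Mid/N/H/z} → row (4,3) (4,3) (1,5) (1,5)
{Mid/S/H/w, Mid/N/H/w} → row (4,3) (4,3) (7,2) (7,2)
{Hi/S/T/z, Hi/S/T/w, Hi/S/H/z, Hi/S/H/w} → row (2,5) (5,1) (2,5) (5,1)
{Hi/N/T/z, Hi/N/T/w, Hi/N/H/z, Hi/N/H/w} → row (2,3) (2,3) (2,3) (2,3)
That's 6 distinct rows out of 16 strategies.

6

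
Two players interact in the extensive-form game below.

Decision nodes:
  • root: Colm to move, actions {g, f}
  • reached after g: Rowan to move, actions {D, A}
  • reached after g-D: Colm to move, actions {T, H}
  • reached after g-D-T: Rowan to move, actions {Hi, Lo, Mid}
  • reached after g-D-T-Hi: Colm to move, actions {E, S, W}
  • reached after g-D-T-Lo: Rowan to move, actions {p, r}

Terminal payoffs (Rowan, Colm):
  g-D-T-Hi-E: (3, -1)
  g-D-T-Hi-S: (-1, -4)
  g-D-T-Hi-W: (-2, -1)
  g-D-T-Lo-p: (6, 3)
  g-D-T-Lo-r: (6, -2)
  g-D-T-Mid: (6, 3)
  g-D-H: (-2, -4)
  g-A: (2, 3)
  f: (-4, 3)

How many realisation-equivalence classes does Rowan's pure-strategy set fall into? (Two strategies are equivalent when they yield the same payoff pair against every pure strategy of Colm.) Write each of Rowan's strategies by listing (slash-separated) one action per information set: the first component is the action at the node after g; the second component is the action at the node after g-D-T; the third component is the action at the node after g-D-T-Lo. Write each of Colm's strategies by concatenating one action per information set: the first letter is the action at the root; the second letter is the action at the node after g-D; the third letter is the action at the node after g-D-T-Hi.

4

Rowan has 12 pure strategies: D/Hi/p, D/Hi/r, D/Lo/p, D/Lo/r, D/Mid/p, D/Mid/r, A/Hi/p, A/Hi/r, A/Lo/p, A/Lo/r, A/Mid/p, A/Mid/r. Columns: gTE, gTS, gTW, gHE, gHS, gHW, fTE, fTS, fTW, fHE, fHS, fHW.
{D/Hi/p, D/Hi/r} → row (3,-1) (-1,-4) (-2,-1) (-2,-4) (-2,-4) (-2,-4) (-4,3) (-4,3) (-4,3) (-4,3) (-4,3) (-4,3)
{D/Lo/p, D/Mid/p, D/Mid/r} → row (6,3) (6,3) (6,3) (-2,-4) (-2,-4) (-2,-4) (-4,3) (-4,3) (-4,3) (-4,3) (-4,3) (-4,3)
{D/Lo/r} → row (6,-2) (6,-2) (6,-2) (-2,-4) (-2,-4) (-2,-4) (-4,3) (-4,3) (-4,3) (-4,3) (-4,3) (-4,3)
{A/Hi/p, A/Hi/r, A/Lo/p, A/Lo/r, A/Mid/p, A/Mid/r} → row (2,3) (2,3) (2,3) (2,3) (2,3) (2,3) (-4,3) (-4,3) (-4,3) (-4,3) (-4,3) (-4,3)
That's 4 distinct rows out of 12 strategies.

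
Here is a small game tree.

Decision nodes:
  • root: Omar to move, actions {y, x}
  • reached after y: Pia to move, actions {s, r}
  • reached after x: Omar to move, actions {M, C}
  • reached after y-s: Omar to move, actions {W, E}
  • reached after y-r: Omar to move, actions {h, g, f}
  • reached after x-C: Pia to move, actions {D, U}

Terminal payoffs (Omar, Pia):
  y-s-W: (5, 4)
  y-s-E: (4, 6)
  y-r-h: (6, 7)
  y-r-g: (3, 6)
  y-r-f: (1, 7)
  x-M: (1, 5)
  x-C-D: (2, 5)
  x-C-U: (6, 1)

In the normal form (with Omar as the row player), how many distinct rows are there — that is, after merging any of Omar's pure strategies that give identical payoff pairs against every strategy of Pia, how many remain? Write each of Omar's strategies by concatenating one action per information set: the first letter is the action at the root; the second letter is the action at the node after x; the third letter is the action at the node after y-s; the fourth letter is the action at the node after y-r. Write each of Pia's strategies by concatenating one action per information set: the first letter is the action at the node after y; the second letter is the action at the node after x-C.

8

Omar has 24 pure strategies: yMWh, yMWg, yMWf, yMEh, yMEg, yMEf, yCWh, yCWg, yCWf, yCEh, yCEg, yCEf, xMWh, xMWg, xMWf, xMEh, xMEg, xMEf, xCWh, xCWg, xCWf, xCEh, xCEg, xCEf. Columns: sD, sU, rD, rU.
{yMWh, yCWh} → row (5,4) (5,4) (6,7) (6,7)
{yMWg, yCWg} → row (5,4) (5,4) (3,6) (3,6)
{yMWf, yCWf} → row (5,4) (5,4) (1,7) (1,7)
{yMEh, yCEh} → row (4,6) (4,6) (6,7) (6,7)
{yMEg, yCEg} → row (4,6) (4,6) (3,6) (3,6)
{yMEf, yCEf} → row (4,6) (4,6) (1,7) (1,7)
{xMWh, xMWg, xMWf, xMEh, xMEg, xMEf} → row (1,5) (1,5) (1,5) (1,5)
{xCWh, xCWg, xCWf, xCEh, xCEg, xCEf} → row (2,5) (6,1) (2,5) (6,1)
That's 8 distinct rows out of 24 strategies.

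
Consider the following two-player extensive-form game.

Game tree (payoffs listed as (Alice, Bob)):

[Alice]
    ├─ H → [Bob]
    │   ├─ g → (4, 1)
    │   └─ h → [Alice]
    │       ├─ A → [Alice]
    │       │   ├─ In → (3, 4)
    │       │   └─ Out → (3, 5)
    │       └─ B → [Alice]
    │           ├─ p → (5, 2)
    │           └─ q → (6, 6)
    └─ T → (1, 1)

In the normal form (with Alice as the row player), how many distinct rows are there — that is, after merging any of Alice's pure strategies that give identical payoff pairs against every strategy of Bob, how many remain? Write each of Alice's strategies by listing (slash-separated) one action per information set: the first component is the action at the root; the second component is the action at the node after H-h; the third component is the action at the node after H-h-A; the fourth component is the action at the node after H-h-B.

Alice has 16 pure strategies: H/A/In/p, H/A/In/q, H/A/Out/p, H/A/Out/q, H/B/In/p, H/B/In/q, H/B/Out/p, H/B/Out/q, T/A/In/p, T/A/In/q, T/A/Out/p, T/A/Out/q, T/B/In/p, T/B/In/q, T/B/Out/p, T/B/Out/q. Columns: g, h.
{H/A/In/p, H/A/In/q} → row (4,1) (3,4)
{H/A/Out/p, H/A/Out/q} → row (4,1) (3,5)
{H/B/In/p, H/B/Out/p} → row (4,1) (5,2)
{H/B/In/q, H/B/Out/q} → row (4,1) (6,6)
{T/A/In/p, T/A/In/q, T/A/Out/p, T/A/Out/q, T/B/In/p, T/B/In/q, T/B/Out/p, T/B/Out/q} → row (1,1) (1,1)
That's 5 distinct rows out of 16 strategies.

5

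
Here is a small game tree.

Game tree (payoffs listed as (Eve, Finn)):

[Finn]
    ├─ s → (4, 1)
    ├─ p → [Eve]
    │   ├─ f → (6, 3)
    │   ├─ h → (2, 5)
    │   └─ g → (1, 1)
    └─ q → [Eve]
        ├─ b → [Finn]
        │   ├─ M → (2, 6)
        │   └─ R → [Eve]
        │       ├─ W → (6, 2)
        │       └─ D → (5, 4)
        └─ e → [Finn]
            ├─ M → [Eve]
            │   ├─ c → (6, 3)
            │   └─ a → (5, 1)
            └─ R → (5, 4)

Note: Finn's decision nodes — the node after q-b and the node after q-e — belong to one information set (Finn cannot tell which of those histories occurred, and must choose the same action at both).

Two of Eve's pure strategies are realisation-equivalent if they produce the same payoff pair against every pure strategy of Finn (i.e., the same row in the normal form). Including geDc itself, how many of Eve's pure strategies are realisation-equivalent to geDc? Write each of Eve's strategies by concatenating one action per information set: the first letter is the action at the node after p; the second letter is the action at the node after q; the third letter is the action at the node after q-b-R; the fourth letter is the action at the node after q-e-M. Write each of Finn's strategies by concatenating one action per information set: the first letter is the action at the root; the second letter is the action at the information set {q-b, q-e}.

2

Row for geDc (columns sM, sR, pM, pR, qM, qR): (4,1) (4,1) (1,1) (1,1) (6,3) (5,4).
Under geDc, Eve's choice at the node after q-b-R can never be reached regardless of what Finn does, so varying those choices leaves every outcome unchanged.
Holding the reachable choices fixed and varying the unreachable one freely already gives 2 equivalent strategies.
No other strategy reproduces this row, so those 2 are the full class: geWc, geDc.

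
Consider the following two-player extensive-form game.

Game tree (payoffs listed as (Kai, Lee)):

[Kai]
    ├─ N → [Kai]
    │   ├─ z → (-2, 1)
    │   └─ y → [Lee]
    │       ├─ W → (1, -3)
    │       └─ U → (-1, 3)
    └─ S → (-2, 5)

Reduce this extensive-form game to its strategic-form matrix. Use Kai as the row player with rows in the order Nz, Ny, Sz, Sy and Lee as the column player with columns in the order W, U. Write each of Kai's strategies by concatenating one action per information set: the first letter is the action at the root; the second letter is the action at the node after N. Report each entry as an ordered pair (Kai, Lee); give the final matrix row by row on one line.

Nz: (-2,1) (-2,1) | Ny: (1,-3) (-1,3) | Sz: (-2,5) (-2,5) | Sy: (-2,5) (-2,5)

            W        U
  Nz   (-2,1)   (-2,1)
  Ny   (1,-3)   (-1,3)
  Sz   (-2,5)   (-2,5)
  Sy   (-2,5)   (-2,5)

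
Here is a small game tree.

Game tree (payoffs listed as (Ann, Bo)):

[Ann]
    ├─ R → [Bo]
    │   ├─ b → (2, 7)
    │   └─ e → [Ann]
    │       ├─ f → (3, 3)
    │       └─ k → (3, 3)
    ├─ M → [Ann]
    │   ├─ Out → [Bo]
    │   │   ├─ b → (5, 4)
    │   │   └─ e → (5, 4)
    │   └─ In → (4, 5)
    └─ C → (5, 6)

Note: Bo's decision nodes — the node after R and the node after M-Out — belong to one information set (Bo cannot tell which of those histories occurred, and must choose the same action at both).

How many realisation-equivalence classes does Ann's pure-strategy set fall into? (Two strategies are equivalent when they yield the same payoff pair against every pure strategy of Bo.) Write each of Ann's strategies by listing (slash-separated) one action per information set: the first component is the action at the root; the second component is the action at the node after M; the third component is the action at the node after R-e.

Ann has 12 pure strategies: R/Out/f, R/Out/k, R/In/f, R/In/k, M/Out/f, M/Out/k, M/In/f, M/In/k, C/Out/f, C/Out/k, C/In/f, C/In/k. Columns: b, e.
{R/Out/f, R/Out/k, R/In/f, R/In/k} → row (2,7) (3,3)
{M/Out/f, M/Out/k} → row (5,4) (5,4)
{M/In/f, M/In/k} → row (4,5) (4,5)
{C/Out/f, C/Out/k, C/In/f, C/In/k} → row (5,6) (5,6)
That's 4 distinct rows out of 12 strategies.

4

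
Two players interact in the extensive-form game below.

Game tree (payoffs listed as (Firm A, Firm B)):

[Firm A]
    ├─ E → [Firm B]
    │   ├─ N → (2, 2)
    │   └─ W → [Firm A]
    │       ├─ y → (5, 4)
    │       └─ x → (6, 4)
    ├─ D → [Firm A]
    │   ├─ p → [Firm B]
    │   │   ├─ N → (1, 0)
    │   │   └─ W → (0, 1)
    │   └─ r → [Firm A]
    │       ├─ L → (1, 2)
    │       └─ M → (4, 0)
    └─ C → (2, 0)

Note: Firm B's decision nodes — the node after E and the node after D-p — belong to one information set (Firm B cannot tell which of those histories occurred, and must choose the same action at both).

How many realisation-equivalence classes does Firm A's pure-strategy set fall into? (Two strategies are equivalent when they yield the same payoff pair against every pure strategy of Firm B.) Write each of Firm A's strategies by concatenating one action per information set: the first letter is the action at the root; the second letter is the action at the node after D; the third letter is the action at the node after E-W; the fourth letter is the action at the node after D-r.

Firm A has 24 pure strategies: EpyL, EpyM, EpxL, EpxM, EryL, EryM, ErxL, ErxM, DpyL, DpyM, DpxL, DpxM, DryL, DryM, DrxL, DrxM, CpyL, CpyM, CpxL, CpxM, CryL, CryM, CrxL, CrxM. Columns: N, W.
{EpyL, EpyM, EryL, EryM} → row (2,2) (5,4)
{EpxL, EpxM, ErxL, ErxM} → row (2,2) (6,4)
{DpyL, DpyM, DpxL, DpxM} → row (1,0) (0,1)
{DryL, DrxL} → row (1,2) (1,2)
{DryM, DrxM} → row (4,0) (4,0)
{CpyL, CpyM, CpxL, CpxM, CryL, CryM, CrxL, CrxM} → row (2,0) (2,0)
That's 6 distinct rows out of 24 strategies.

6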